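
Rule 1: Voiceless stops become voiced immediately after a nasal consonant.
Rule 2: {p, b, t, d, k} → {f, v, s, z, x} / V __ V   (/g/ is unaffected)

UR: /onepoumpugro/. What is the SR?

Rule 1 (post-nasal voicing): /p/ is a voiceless stop immediately after the nasal /m/, so it voices to [b]. /onepoumpugro/ → onepoumbugro.
Rule 2 (intervocalic spirantization): /p/ is a stop between vowels /e/ and /o/, so it spirantizes to the fricative [f]. /onepoumbugro/ → onefoumbugro.

onefoumbugro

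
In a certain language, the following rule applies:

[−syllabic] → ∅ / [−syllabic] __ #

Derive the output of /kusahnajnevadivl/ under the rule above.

kusahnajnevadiv

/l/ is the second consonant of a word-final cluster /vl/, so it deletes.
The other instances of /k/, /s/, /h/, /n/, /j/, /v/, /d/ do not occur in the required environment and remain unchanged.
Surface form: [kusahnajnevadiv].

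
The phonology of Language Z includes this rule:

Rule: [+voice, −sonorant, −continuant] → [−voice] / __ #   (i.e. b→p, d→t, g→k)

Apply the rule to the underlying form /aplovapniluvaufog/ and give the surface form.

aplovapniluvaufok

/g/ is a voiced stop in word-final position, so it devoices to [k].
Surface form: [aplovapniluvaufok].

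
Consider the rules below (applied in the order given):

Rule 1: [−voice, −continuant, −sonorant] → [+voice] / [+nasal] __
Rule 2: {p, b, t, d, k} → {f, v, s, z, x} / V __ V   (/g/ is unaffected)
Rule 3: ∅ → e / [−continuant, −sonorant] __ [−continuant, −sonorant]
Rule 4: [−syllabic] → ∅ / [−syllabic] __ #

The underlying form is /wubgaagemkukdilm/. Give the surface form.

Rule 1 (post-nasal voicing): /k/ is a voiceless stop immediately after the nasal /m/, so it voices to [g]. /wubgaagemkukdilm/ → wubgaagemgukdilm.
Rule 2 (intervocalic spirantization): no segment meets the environment; /wubgaagemgukdilm/ is unchanged.
Rule 3 (stop-cluster e-epenthesis): /b/ and /g/ form a stop–stop cluster, so [e] is inserted between them. /k/ and /d/ form a stop–stop cluster, so [e] is inserted between them. /wubgaagemgukdilm/ → wubegaagemgukedilm.
Rule 4 (final cluster simplification): /m/ is the second consonant of a word-final cluster /lm/, so it deletes. /wubegaagemgukedilm/ → wubegaagemgukedil.

wubegaagemgukedil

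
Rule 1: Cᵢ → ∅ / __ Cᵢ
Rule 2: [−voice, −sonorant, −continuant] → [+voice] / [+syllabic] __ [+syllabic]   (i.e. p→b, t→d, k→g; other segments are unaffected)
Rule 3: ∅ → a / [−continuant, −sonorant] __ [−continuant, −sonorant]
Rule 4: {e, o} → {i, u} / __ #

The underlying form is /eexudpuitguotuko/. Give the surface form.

Rule 1 (degemination): no segment meets the environment; /eexudpuitguotuko/ is unchanged.
Rule 2 (intervocalic voicing): /t/ is a voiceless stop between vowels /o/ and /u/, so it voices to [d]. /k/ is a voiceless stop between vowels /u/ and /o/, so it voices to [g]. /eexudpuitguotuko/ → eexudpuitguodugo.
Rule 3 (stop-cluster a-epenthesis): /d/ and /p/ form a stop–stop cluster, so [a] is inserted between them. /t/ and /g/ form a stop–stop cluster, so [a] is inserted between them. /eexudpuitguodugo/ → eexudapuitaguodugo.
Rule 4 (final vowel raising): /o/ is a mid vowel in word-final position, so it raises to [u]. /eexudapuitaguodugo/ → eexudapuitaguodugu.

eexudapuitaguodugu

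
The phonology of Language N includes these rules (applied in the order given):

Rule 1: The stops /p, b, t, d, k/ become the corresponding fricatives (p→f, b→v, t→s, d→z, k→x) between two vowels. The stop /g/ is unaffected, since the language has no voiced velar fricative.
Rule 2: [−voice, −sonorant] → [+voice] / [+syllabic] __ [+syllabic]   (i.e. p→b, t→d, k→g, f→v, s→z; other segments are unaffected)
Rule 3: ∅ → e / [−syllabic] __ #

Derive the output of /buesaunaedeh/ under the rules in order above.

Rule 1 (intervocalic spirantization): /d/ is a stop between vowels /e/ and /e/, so it spirantizes to the fricative [z]. /buesaunaedeh/ → buesaunaezeh.
Rule 2 (intervocalic voicing): /s/ is a voiceless obstruent between vowels /e/ and /a/, so it voices to [z]. /buesaunaezeh/ → buezaunaezeh.
Rule 3 (final e-epenthesis): the form ends in the consonant /h/, so [e] is inserted word-finally. /buezaunaezeh/ → buezaunaezehe.

buezaunaezehe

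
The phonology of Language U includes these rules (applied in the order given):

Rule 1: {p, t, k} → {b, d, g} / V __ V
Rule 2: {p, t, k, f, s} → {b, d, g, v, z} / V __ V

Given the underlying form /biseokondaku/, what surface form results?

Rule 1 (intervocalic voicing): /k/ is a voiceless stop between vowels /o/ and /o/, so it voices to [g]. /k/ is a voiceless stop between vowels /a/ and /u/, so it voices to [g]. /biseokondaku/ → biseogondagu.
Rule 2 (intervocalic voicing): /s/ is a voiceless obstruent between vowels /i/ and /e/, so it voices to [z]. /biseogondagu/ → bizeogondagu.

bizeogondagu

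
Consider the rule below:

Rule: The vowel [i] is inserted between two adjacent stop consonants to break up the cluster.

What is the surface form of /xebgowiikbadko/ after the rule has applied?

/b/ and /g/ form a stop–stop cluster, so [i] is inserted between them.
/k/ and /b/ form a stop–stop cluster, so [i] is inserted between them.
/d/ and /k/ form a stop–stop cluster, so [i] is inserted between them.
Surface form: [xebigowiikibadiko].

xebigowiikibadiko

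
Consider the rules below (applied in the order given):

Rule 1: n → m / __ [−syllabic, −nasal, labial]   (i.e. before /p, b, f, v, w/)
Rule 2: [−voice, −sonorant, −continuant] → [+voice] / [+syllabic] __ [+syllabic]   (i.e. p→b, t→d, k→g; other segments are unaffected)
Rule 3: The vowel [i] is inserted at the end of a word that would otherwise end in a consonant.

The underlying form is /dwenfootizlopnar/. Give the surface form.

dwemfoodizlopnari

Rule 1 (nasal place assimilation): /n/ precedes the labial consonant /f/, so it assimilates in place to [m]. /dwenfootizlopnar/ → dwemfootizlopnar.
Rule 2 (intervocalic voicing): /t/ is a voiceless stop between vowels /o/ and /i/, so it voices to [d]. /dwemfootizlopnar/ → dwemfoodizlopnar.
Rule 3 (final i-epenthesis): the form ends in the consonant /r/, so [i] is inserted word-finally. /dwemfoodizlopnar/ → dwemfoodizlopnari.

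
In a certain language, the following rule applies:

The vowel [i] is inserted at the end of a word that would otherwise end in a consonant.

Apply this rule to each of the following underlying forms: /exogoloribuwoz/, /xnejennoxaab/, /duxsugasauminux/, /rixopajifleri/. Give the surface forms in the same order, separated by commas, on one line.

exogoloribuwozi, xnejennoxaabi, duxsugasauminuxi, rixopajifleri

/exogoloribuwoz/: the form ends in the consonant /z/, so [i] is inserted word-finally. → [exogoloribuwozi].
/xnejennoxaab/: the form ends in the consonant /b/, so [i] is inserted word-finally. → [xnejennoxaabi].
/duxsugasauminux/: the form ends in the consonant /x/, so [i] is inserted word-finally. → [duxsugasauminuxi].
/rixopajifleri/: the rule's environment is not met; surfaces unchanged as [rixopajifleri].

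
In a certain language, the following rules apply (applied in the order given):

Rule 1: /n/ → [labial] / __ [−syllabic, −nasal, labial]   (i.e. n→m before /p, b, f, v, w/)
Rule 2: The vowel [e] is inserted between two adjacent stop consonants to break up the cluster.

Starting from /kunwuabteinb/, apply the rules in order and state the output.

Rule 1 (nasal place assimilation): /n/ precedes the labial consonant /w/, so it assimilates in place to [m]. /n/ precedes the labial consonant /b/, so it assimilates in place to [m]. /kunwuabteinb/ → kumwuabteimb.
Rule 2 (stop-cluster e-epenthesis): /b/ and /t/ form a stop–stop cluster, so [e] is inserted between them. /kumwuabteimb/ → kumwuabeteimb.

kumwuabeteimb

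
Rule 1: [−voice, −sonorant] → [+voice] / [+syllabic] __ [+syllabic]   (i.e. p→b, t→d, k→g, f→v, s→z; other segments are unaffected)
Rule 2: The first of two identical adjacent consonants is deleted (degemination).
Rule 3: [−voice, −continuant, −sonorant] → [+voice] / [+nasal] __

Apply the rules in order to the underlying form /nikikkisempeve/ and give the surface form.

Rule 1 (intervocalic voicing): /k/ is a voiceless obstruent between vowels /i/ and /i/, so it voices to [g]. /s/ is a voiceless obstruent between vowels /i/ and /e/, so it voices to [z]. /nikikkisempeve/ → nigikkizempeve.
Rule 2 (degemination): /kk/ is a geminate; the first /k/ deletes. /nigikkizempeve/ → nigikizempeve.
Rule 3 (post-nasal voicing): /p/ is a voiceless stop immediately after the nasal /m/, so it voices to [b]. /nigikizempeve/ → nigikizembeve.

nigikizembeve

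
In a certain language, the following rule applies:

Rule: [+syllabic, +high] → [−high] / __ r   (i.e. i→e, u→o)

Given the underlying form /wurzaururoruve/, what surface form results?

Scanning /wurzaururoruve/: /u/ is a high vowel immediately before /r/, so it lowers to [o]; /u/ is a high vowel immediately before /r/, so it lowers to [o]; /u/ is a high vowel immediately before /r/, so it lowers to [o]; /u/ at position 12 is not in the conditioning environment.
Result: [worzaorororuve].

worzaorororuve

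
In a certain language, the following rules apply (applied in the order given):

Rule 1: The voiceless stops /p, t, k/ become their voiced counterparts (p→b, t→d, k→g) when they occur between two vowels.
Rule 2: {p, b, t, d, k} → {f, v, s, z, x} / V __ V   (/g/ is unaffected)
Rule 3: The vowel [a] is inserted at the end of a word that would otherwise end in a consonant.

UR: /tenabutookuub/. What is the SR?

Rule 1 (intervocalic voicing): /t/ is a voiceless stop between vowels /u/ and /o/, so it voices to [d]. /k/ is a voiceless stop between vowels /o/ and /u/, so it voices to [g]. /tenabutookuub/ → tenabudooguub.
Rule 2 (intervocalic spirantization): /b/ is a stop between vowels /a/ and /u/, so it spirantizes to the fricative [v]. /d/ is a stop between vowels /u/ and /o/, so it spirantizes to the fricative [z]. /tenabudooguub/ → tenavuzooguub.
Rule 3 (final a-epenthesis): the form ends in the consonant /b/, so [a] is inserted word-finally. /tenavuzooguub/ → tenavuzooguuba.

tenavuzooguuba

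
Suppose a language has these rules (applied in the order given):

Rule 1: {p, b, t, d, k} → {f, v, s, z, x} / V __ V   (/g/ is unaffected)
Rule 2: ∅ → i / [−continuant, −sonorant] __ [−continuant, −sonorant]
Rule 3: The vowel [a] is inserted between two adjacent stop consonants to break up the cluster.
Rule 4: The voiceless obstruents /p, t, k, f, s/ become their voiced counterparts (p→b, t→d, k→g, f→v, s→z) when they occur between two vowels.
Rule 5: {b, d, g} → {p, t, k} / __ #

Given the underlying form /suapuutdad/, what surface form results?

Rule 1 (intervocalic spirantization): /p/ is a stop between vowels /a/ and /u/, so it spirantizes to the fricative [f]. /suapuutdad/ → suafuutdad.
Rule 2 (stop-cluster i-epenthesis): /t/ and /d/ form a stop–stop cluster, so [i] is inserted between them. /suafuutdad/ → suafuutidad.
Rule 3 (stop-cluster a-epenthesis): no segment meets the environment; /suafuutidad/ is unchanged.
Rule 4 (intervocalic voicing): /f/ is a voiceless obstruent between vowels /a/ and /u/, so it voices to [v]. /t/ is a voiceless obstruent between vowels /u/ and /i/, so it voices to [d]. /suafuutidad/ → suavuudidad.
Rule 5 (final devoicing): /d/ is a voiced stop in word-final position, so it devoices to [t]. /suavuudidad/ → suavuudidat.

suavuudidat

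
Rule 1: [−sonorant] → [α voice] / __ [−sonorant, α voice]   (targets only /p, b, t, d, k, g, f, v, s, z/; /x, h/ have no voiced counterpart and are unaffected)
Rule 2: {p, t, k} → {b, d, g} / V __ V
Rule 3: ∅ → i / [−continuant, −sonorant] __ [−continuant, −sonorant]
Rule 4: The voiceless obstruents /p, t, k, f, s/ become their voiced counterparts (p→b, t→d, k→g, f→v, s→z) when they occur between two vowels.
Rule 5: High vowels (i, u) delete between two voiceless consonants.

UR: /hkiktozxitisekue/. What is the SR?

Rule 1 (regressive voicing assimilation): /z/ precedes the voiceless obstruent /x/, so it devoices to [s] by assimilation. /hkiktozxitisekue/ → hkiktosxitisekue.
Rule 2 (intervocalic voicing): /t/ is a voiceless stop between vowels /i/ and /i/, so it voices to [d]. /k/ is a voiceless stop between vowels /e/ and /u/, so it voices to [g]. /hkiktosxitisekue/ → hkiktosxidisegue.
Rule 3 (stop-cluster i-epenthesis): /k/ and /t/ form a stop–stop cluster, so [i] is inserted between them. /hkiktosxidisegue/ → hkikitosxidisegue.
Rule 4 (intervocalic voicing): /k/ is a voiceless obstruent between vowels /i/ and /i/, so it voices to [g]. /t/ is a voiceless obstruent between vowels /i/ and /o/, so it voices to [d]. /s/ is a voiceless obstruent between vowels /i/ and /e/, so it voices to [z]. /hkikitosxidisegue/ → hkigidosxidizegue.
Rule 5 (high vowel syncope): no segment meets the environment; /hkigidosxidizegue/ is unchanged.

hkigidosxidizegue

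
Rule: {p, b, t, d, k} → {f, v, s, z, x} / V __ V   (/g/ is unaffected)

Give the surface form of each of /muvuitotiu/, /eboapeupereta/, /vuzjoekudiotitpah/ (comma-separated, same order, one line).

/muvuitotiu/: /t/ is a stop between vowels /i/ and /o/, so it spirantizes to the fricative [s]. /t/ is a stop between vowels /o/ and /i/, so it spirantizes to the fricative [s]. → [muvuisosiu].
/eboapeupereta/: /b/ is a stop between vowels /e/ and /o/, so it spirantizes to the fricative [v]. /p/ is a stop between vowels /a/ and /e/, so it spirantizes to the fricative [f]. /p/ is a stop between vowels /u/ and /e/, so it spirantizes to the fricative [f]. /t/ is a stop between vowels /e/ and /a/, so it spirantizes to the fricative [s]. → [evoafeuferesa].
/vuzjoekudiotitpah/: /k/ is a stop between vowels /e/ and /u/, so it spirantizes to the fricative [x]. /d/ is a stop between vowels /u/ and /i/, so it spirantizes to the fricative [z]. /t/ is a stop between vowels /o/ and /i/, so it spirantizes to the fricative [s]. → [vuzjoexuziositpah].

muvuisosiu, evoafeuferesa, vuzjoexuziositpah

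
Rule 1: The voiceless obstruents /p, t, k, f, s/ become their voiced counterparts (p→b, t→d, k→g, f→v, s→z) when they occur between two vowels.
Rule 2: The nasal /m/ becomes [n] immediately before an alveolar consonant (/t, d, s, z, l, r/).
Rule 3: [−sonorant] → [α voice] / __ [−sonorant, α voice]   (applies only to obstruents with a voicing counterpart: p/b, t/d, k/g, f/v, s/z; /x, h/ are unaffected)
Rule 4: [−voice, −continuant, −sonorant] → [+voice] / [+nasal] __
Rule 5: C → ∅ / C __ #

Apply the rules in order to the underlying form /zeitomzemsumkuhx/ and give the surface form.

Rule 1 (intervocalic voicing): /t/ is a voiceless obstruent between vowels /i/ and /o/, so it voices to [d]. /zeitomzemsumkuhx/ → zeidomzemsumkuhx.
Rule 2 (nasal place assimilation): /m/ precedes the alveolar consonant /z/, so it assimilates in place to [n]. /m/ precedes the alveolar consonant /s/, so it assimilates in place to [n]. /zeidomzemsumkuhx/ → zeidonzensumkuhx.
Rule 3 (regressive voicing assimilation): no segment meets the environment; /zeidonzensumkuhx/ is unchanged.
Rule 4 (post-nasal voicing): /k/ is a voiceless stop immediately after the nasal /m/, so it voices to [g]. /zeidonzensumkuhx/ → zeidonzensumguhx.
Rule 5 (final cluster simplification): /x/ is the second consonant of a word-final cluster /hx/, so it deletes. /zeidonzensumguhx/ → zeidonzensumguh.

zeidonzensumguh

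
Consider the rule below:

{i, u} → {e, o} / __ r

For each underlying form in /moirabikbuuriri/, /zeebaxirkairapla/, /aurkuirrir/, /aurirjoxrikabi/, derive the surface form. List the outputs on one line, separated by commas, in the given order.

/moirabikbuuriri/: /i/ is a high vowel immediately before /r/, so it lowers to [e]. /u/ is a high vowel immediately before /r/, so it lowers to [o]. /i/ is a high vowel immediately before /r/, so it lowers to [e]. → [moerabikbuoreri].
/zeebaxirkairapla/: /i/ is a high vowel immediately before /r/, so it lowers to [e]. /i/ is a high vowel immediately before /r/, so it lowers to [e]. → [zeebaxerkaerapla].
/aurkuirrir/: /u/ is a high vowel immediately before /r/, so it lowers to [o]. /i/ is a high vowel immediately before /r/, so it lowers to [e]. /i/ is a high vowel immediately before /r/, so it lowers to [e]. → [aorkuerrer].
/aurirjoxrikabi/: /u/ is a high vowel immediately before /r/, so it lowers to [o]. /i/ is a high vowel immediately before /r/, so it lowers to [e]. → [aorerjoxrikabi].

moerabikbuoreri, zeebaxerkaerapla, aorkuerrer, aorerjoxrikabi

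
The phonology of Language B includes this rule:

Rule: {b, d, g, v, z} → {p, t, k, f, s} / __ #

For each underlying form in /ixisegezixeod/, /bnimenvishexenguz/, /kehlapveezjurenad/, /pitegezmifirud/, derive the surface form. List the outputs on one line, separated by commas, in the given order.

ixisegezixeot, bnimenvishexengus, kehlapveezjurenat, pitegezmifirut

/ixisegezixeod/: /d/ is a voiced obstruent in word-final position, so it devoices to [t]. → [ixisegezixeot].
/bnimenvishexenguz/: /z/ is a voiced obstruent in word-final position, so it devoices to [s]. → [bnimenvishexengus].
/kehlapveezjurenad/: /d/ is a voiced obstruent in word-final position, so it devoices to [t]. → [kehlapveezjurenat].
/pitegezmifirud/: /d/ is a voiced obstruent in word-final position, so it devoices to [t]. → [pitegezmifirut].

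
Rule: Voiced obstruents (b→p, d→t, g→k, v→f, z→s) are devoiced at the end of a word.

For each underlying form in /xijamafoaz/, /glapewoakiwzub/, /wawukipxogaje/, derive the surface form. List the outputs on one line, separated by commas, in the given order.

xijamafoas, glapewoakiwzup, wawukipxogaje

/xijamafoaz/: /z/ is a voiced obstruent in word-final position, so it devoices to [s]. → [xijamafoas].
/glapewoakiwzub/: /b/ is a voiced obstruent in word-final position, so it devoices to [p]. → [glapewoakiwzup].
/wawukipxogaje/: the rule's environment is not met; surfaces unchanged as [wawukipxogaje].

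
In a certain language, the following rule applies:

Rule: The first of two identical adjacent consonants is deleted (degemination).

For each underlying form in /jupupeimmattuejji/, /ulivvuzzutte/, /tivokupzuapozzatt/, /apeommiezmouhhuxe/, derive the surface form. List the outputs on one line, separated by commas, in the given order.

jupupeimatueji, ulivuzute, tivokupzuapozat, apeomiezmouhuxe

/jupupeimmattuejji/: /mm/ is a geminate; the first /m/ deletes. /tt/ is a geminate; the first /t/ deletes. /jj/ is a geminate; the first /j/ deletes. → [jupupeimatueji].
/ulivvuzzutte/: /vv/ is a geminate; the first /v/ deletes. /zz/ is a geminate; the first /z/ deletes. /tt/ is a geminate; the first /t/ deletes. → [ulivuzute].
/tivokupzuapozzatt/: /zz/ is a geminate; the first /z/ deletes. /tt/ is a geminate; the first /t/ deletes. → [tivokupzuapozat].
/apeommiezmouhhuxe/: /mm/ is a geminate; the first /m/ deletes. /hh/ is a geminate; the first /h/ deletes. → [apeomiezmouhuxe].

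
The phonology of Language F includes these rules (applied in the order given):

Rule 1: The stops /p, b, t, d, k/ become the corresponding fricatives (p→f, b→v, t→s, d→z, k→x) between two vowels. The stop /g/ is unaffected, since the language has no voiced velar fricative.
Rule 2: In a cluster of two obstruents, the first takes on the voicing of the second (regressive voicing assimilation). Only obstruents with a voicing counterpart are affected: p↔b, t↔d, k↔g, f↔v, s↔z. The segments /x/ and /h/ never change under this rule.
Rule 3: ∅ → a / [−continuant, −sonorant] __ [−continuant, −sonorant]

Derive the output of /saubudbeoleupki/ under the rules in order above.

Rule 1 (intervocalic spirantization): /b/ is a stop between vowels /u/ and /u/, so it spirantizes to the fricative [v]. /saubudbeoleupki/ → sauvudbeoleupki.
Rule 2 (regressive voicing assimilation): no segment meets the environment; /sauvudbeoleupki/ is unchanged.
Rule 3 (stop-cluster a-epenthesis): /d/ and /b/ form a stop–stop cluster, so [a] is inserted between them. /p/ and /k/ form a stop–stop cluster, so [a] is inserted between them. /sauvudbeoleupki/ → sauvudabeoleupaki.

sauvudabeoleupaki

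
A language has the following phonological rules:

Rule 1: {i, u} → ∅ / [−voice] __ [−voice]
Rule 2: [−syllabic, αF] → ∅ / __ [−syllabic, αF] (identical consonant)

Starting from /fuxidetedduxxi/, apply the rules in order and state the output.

Rule 1 (high vowel syncope): /u/ is a high vowel flanked by voiceless consonants /f/ and /x/, so it deletes. /fuxidetedduxxi/ → fxidetedduxxi.
Rule 2 (degemination): /dd/ is a geminate; the first /d/ deletes. /xx/ is a geminate; the first /x/ deletes. /fxidetedduxxi/ → fxideteduxi.

fxideteduxi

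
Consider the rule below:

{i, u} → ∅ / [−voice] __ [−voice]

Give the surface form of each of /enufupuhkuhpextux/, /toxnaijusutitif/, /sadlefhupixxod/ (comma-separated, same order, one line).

enufphkhpextx, toxnaijusttf, sadlefhpxxod

/enufupuhkuhpextux/: /u/ is a high vowel flanked by voiceless consonants /f/ and /p/, so it deletes. /u/ is a high vowel flanked by voiceless consonants /p/ and /h/, so it deletes. /u/ is a high vowel flanked by voiceless consonants /k/ and /h/, so it deletes. /u/ is a high vowel flanked by voiceless consonants /t/ and /x/, so it deletes. → [enufphkhpextx].
/toxnaijusutitif/: /u/ is a high vowel flanked by voiceless consonants /s/ and /t/, so it deletes. /i/ is a high vowel flanked by voiceless consonants /t/ and /t/, so it deletes. /i/ is a high vowel flanked by voiceless consonants /t/ and /f/, so it deletes. → [toxnaijusttf].
/sadlefhupixxod/: /u/ is a high vowel flanked by voiceless consonants /h/ and /p/, so it deletes. /i/ is a high vowel flanked by voiceless consonants /p/ and /x/, so it deletes. → [sadlefhpxxod].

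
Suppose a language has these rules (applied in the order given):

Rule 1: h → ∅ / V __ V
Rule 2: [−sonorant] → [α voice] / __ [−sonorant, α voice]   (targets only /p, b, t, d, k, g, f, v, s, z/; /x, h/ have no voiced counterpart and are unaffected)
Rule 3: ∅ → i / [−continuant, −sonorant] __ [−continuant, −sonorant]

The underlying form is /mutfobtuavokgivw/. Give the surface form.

Rule 1 (intervocalic h-deletion): no segment meets the environment; /mutfobtuavokgivw/ is unchanged.
Rule 2 (regressive voicing assimilation): /b/ precedes the voiceless obstruent /t/, so it devoices to [p] by assimilation. /k/ precedes the voiced obstruent /g/, so it voices to [g] by assimilation. /mutfobtuavokgivw/ → mutfoptuavoggivw.
Rule 3 (stop-cluster i-epenthesis): /p/ and /t/ form a stop–stop cluster, so [i] is inserted between them. /g/ and /g/ form a stop–stop cluster, so [i] is inserted between them. /mutfoptuavoggivw/ → mutfopituavogigivw.

mutfopituavogigivw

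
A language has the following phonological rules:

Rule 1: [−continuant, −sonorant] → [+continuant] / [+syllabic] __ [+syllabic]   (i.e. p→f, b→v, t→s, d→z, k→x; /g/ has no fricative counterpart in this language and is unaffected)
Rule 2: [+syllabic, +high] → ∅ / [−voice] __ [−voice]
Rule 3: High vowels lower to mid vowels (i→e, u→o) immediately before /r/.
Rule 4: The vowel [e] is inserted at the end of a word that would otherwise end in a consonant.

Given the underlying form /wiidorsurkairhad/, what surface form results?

Rule 1 (intervocalic spirantization): /d/ is a stop between vowels /i/ and /o/, so it spirantizes to the fricative [z]. /wiidorsurkairhad/ → wiizorsurkairhad.
Rule 2 (high vowel syncope): no segment meets the environment; /wiizorsurkairhad/ is unchanged.
Rule 3 (pre-rhotic lowering): /u/ is a high vowel immediately before /r/, so it lowers to [o]. /i/ is a high vowel immediately before /r/, so it lowers to [e]. /wiizorsurkairhad/ → wiizorsorkaerhad.
Rule 4 (final e-epenthesis): the form ends in the consonant /d/, so [e] is inserted word-finally. /wiizorsorkaerhad/ → wiizorsorkaerhade.

wiizorsorkaerhade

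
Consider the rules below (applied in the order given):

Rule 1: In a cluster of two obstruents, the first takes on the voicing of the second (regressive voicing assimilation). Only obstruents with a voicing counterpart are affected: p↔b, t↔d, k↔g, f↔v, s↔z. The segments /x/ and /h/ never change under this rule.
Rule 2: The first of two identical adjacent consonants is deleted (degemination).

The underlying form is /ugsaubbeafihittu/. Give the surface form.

Rule 1 (regressive voicing assimilation): /g/ precedes the voiceless obstruent /s/, so it devoices to [k] by assimilation. /ugsaubbeafihittu/ → uksaubbeafihittu.
Rule 2 (degemination): /bb/ is a geminate; the first /b/ deletes. /tt/ is a geminate; the first /t/ deletes. /uksaubbeafihittu/ → uksaubeafihitu.

uksaubeafihitu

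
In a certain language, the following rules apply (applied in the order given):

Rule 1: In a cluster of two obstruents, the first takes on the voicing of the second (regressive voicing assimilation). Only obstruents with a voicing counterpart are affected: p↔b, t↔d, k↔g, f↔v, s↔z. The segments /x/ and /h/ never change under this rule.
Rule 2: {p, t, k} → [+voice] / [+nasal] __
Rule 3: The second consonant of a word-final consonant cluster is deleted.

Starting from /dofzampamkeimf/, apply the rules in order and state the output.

dovzambamgeim

Rule 1 (regressive voicing assimilation): /f/ precedes the voiced obstruent /z/, so it voices to [v] by assimilation. /dofzampamkeimf/ → dovzampamkeimf.
Rule 2 (post-nasal voicing): /p/ is a voiceless stop immediately after the nasal /m/, so it voices to [b]. /k/ is a voiceless stop immediately after the nasal /m/, so it voices to [g]. /dovzampamkeimf/ → dovzambamgeimf.
Rule 3 (final cluster simplification): /f/ is the second consonant of a word-final cluster /mf/, so it deletes. /dovzambamgeimf/ → dovzambamgeim.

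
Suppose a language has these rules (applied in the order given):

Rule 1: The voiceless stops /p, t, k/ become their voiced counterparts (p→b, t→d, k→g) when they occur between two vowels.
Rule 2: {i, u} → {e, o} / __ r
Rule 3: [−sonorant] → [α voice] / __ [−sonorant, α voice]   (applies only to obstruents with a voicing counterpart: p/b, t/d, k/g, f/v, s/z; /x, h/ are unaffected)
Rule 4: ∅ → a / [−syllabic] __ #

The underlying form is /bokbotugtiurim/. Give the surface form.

bogboduktiorima

Rule 1 (intervocalic voicing): /t/ is a voiceless stop between vowels /o/ and /u/, so it voices to [d]. /bokbotugtiurim/ → bokbodugtiurim.
Rule 2 (pre-rhotic lowering): /u/ is a high vowel immediately before /r/, so it lowers to [o]. /bokbodugtiurim/ → bokbodugtiorim.
Rule 3 (regressive voicing assimilation): /k/ precedes the voiced obstruent /b/, so it voices to [g] by assimilation. /g/ precedes the voiceless obstruent /t/, so it devoices to [k] by assimilation. /bokbodugtiorim/ → bogboduktiorim.
Rule 4 (final a-epenthesis): the form ends in the consonant /m/, so [a] is inserted word-finally. /bogboduktiorim/ → bogboduktiorima.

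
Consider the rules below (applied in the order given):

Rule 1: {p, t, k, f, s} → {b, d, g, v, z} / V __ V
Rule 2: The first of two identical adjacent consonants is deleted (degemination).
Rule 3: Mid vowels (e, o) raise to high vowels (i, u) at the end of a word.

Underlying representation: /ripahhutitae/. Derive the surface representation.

ribahudidai

Rule 1 (intervocalic voicing): /p/ is a voiceless obstruent between vowels /i/ and /a/, so it voices to [b]. /t/ is a voiceless obstruent between vowels /u/ and /i/, so it voices to [d]. /t/ is a voiceless obstruent between vowels /i/ and /a/, so it voices to [d]. /ripahhutitae/ → ribahhudidae.
Rule 2 (degemination): /hh/ is a geminate; the first /h/ deletes. /ribahhudidae/ → ribahudidae.
Rule 3 (final vowel raising): /e/ is a mid vowel in word-final position, so it raises to [i]. /ribahudidae/ → ribahudidai.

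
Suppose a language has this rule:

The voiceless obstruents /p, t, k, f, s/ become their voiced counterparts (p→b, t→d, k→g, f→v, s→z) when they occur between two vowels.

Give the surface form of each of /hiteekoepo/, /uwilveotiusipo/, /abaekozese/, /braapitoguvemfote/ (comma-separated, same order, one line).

/hiteekoepo/: /t/ is a voiceless obstruent between vowels /i/ and /e/, so it voices to [d]. /k/ is a voiceless obstruent between vowels /e/ and /o/, so it voices to [g]. /p/ is a voiceless obstruent between vowels /e/ and /o/, so it voices to [b]. → [hideegoebo].
/uwilveotiusipo/: /t/ is a voiceless obstruent between vowels /o/ and /i/, so it voices to [d]. /s/ is a voiceless obstruent between vowels /u/ and /i/, so it voices to [z]. /p/ is a voiceless obstruent between vowels /i/ and /o/, so it voices to [b]. → [uwilveodiuzibo].
/abaekozese/: /k/ is a voiceless obstruent between vowels /e/ and /o/, so it voices to [g]. /s/ is a voiceless obstruent between vowels /e/ and /e/, so it voices to [z]. → [abaegozeze].
/braapitoguvemfote/: /p/ is a voiceless obstruent between vowels /a/ and /i/, so it voices to [b]. /t/ is a voiceless obstruent between vowels /i/ and /o/, so it voices to [d]. /t/ is a voiceless obstruent between vowels /o/ and /e/, so it voices to [d]. → [braabidoguvemfode].

hideegoebo, uwilveodiuzibo, abaegozeze, braabidoguvemfode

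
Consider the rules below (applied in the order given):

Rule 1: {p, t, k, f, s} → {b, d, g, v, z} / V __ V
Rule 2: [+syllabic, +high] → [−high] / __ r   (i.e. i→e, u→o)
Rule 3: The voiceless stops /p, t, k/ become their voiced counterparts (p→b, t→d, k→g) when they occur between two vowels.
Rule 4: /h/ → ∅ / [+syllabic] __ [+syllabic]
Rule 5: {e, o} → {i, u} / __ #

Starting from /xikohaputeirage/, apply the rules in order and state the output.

Rule 1 (intervocalic voicing): /k/ is a voiceless obstruent between vowels /i/ and /o/, so it voices to [g]. /p/ is a voiceless obstruent between vowels /a/ and /u/, so it voices to [b]. /t/ is a voiceless obstruent between vowels /u/ and /e/, so it voices to [d]. /xikohaputeirage/ → xigohabudeirage.
Rule 2 (pre-rhotic lowering): /i/ is a high vowel immediately before /r/, so it lowers to [e]. /xigohabudeirage/ → xigohabudeerage.
Rule 3 (intervocalic voicing): no segment meets the environment; /xigohabudeerage/ is unchanged.
Rule 4 (intervocalic h-deletion): /h/ occurs between vowels /o/ and /a/, so it deletes. /xigohabudeerage/ → xigoabudeerage.
Rule 5 (final vowel raising): /e/ is a mid vowel in word-final position, so it raises to [i]. /xigoabudeerage/ → xigoabudeeragi.

xigoabudeeragi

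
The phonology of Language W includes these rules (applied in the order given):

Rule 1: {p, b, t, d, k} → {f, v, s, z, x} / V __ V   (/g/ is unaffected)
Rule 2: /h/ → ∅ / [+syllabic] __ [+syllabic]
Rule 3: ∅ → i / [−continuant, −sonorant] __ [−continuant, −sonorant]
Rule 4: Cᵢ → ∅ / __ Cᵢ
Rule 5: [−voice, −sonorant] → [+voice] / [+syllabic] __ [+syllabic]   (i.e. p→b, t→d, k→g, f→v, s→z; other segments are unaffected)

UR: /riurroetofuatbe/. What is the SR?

riuroezovuadibe

Rule 1 (intervocalic spirantization): /t/ is a stop between vowels /e/ and /o/, so it spirantizes to the fricative [s]. /riurroetofuatbe/ → riurroesofuatbe.
Rule 2 (intervocalic h-deletion): no segment meets the environment; /riurroesofuatbe/ is unchanged.
Rule 3 (stop-cluster i-epenthesis): /t/ and /b/ form a stop–stop cluster, so [i] is inserted between them. /riurroesofuatbe/ → riurroesofuatibe.
Rule 4 (degemination): /rr/ is a geminate; the first /r/ deletes. /riurroesofuatibe/ → riuroesofuatibe.
Rule 5 (intervocalic voicing): /s/ is a voiceless obstruent between vowels /e/ and /o/, so it voices to [z]. /f/ is a voiceless obstruent between vowels /o/ and /u/, so it voices to [v]. /t/ is a voiceless obstruent between vowels /a/ and /i/, so it voices to [d]. /riuroesofuatibe/ → riuroezovuadibe.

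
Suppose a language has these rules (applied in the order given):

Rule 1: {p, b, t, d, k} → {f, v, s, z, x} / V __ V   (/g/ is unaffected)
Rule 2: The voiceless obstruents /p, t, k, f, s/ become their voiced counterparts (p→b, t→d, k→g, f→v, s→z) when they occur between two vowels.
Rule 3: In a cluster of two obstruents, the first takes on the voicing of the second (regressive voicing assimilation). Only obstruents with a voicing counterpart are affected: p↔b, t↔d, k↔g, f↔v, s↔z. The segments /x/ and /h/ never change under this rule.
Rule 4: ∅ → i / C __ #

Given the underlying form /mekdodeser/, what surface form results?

Rule 1 (intervocalic spirantization): /d/ is a stop between vowels /o/ and /e/, so it spirantizes to the fricative [z]. /mekdodeser/ → mekdozeser.
Rule 2 (intervocalic voicing): /s/ is a voiceless obstruent between vowels /e/ and /e/, so it voices to [z]. /mekdozeser/ → mekdozezer.
Rule 3 (regressive voicing assimilation): /k/ precedes the voiced obstruent /d/, so it voices to [g] by assimilation. /mekdozezer/ → megdozezer.
Rule 4 (final i-epenthesis): the form ends in the consonant /r/, so [i] is inserted word-finally. /megdozezer/ → megdozezeri.

megdozezeri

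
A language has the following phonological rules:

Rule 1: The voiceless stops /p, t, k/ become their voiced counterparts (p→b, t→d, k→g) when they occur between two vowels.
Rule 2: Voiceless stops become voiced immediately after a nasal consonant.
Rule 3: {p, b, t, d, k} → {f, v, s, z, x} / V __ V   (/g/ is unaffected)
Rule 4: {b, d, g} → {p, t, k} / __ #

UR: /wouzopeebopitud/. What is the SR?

wouzoveevovizut

Rule 1 (intervocalic voicing): /p/ is a voiceless stop between vowels /o/ and /e/, so it voices to [b]. /p/ is a voiceless stop between vowels /o/ and /i/, so it voices to [b]. /t/ is a voiceless stop between vowels /i/ and /u/, so it voices to [d]. /wouzopeebopitud/ → wouzobeebobidud.
Rule 2 (post-nasal voicing): no segment meets the environment; /wouzobeebobidud/ is unchanged.
Rule 3 (intervocalic spirantization): /b/ is a stop between vowels /o/ and /e/, so it spirantizes to the fricative [v]. /b/ is a stop between vowels /e/ and /o/, so it spirantizes to the fricative [v]. /b/ is a stop between vowels /o/ and /i/, so it spirantizes to the fricative [v]. /d/ is a stop between vowels /i/ and /u/, so it spirantizes to the fricative [z]. /wouzobeebobidud/ → wouzoveevovizud.
Rule 4 (final devoicing): /d/ is a voiced stop in word-final position, so it devoices to [t]. /wouzoveevovizud/ → wouzoveevovizut.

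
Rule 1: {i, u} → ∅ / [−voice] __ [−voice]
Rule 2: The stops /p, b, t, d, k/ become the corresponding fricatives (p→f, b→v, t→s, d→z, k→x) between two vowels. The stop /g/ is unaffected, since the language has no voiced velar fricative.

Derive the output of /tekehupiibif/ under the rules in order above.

texehpiivif

Rule 1 (high vowel syncope): /u/ is a high vowel flanked by voiceless consonants /h/ and /p/, so it deletes. /tekehupiibif/ → tekehpiibif.
Rule 2 (intervocalic spirantization): /k/ is a stop between vowels /e/ and /e/, so it spirantizes to the fricative [x]. /b/ is a stop between vowels /i/ and /i/, so it spirantizes to the fricative [v]. /tekehpiibif/ → texehpiivif.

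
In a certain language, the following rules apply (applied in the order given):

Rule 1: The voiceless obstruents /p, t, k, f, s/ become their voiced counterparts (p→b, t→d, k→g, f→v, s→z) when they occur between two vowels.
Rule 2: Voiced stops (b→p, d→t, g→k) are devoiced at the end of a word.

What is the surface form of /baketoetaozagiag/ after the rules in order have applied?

Rule 1 (intervocalic voicing): /k/ is a voiceless obstruent between vowels /a/ and /e/, so it voices to [g]. /t/ is a voiceless obstruent between vowels /e/ and /o/, so it voices to [d]. /t/ is a voiceless obstruent between vowels /e/ and /a/, so it voices to [d]. /baketoetaozagiag/ → bagedoedaozagiag.
Rule 2 (final devoicing): /g/ is a voiced stop in word-final position, so it devoices to [k]. /bagedoedaozagiag/ → bagedoedaozagiak.

bagedoedaozagiak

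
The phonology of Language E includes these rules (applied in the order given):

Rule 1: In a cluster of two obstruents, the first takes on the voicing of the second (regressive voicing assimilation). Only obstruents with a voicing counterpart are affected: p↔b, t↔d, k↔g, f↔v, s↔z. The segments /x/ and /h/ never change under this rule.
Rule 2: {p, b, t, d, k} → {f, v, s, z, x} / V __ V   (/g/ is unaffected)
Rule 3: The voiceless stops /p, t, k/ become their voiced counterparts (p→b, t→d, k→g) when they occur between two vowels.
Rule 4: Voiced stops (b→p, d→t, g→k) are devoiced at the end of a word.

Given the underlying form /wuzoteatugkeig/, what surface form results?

Rule 1 (regressive voicing assimilation): /g/ precedes the voiceless obstruent /k/, so it devoices to [k] by assimilation. /wuzoteatugkeig/ → wuzoteatukkeig.
Rule 2 (intervocalic spirantization): /t/ is a stop between vowels /o/ and /e/, so it spirantizes to the fricative [s]. /t/ is a stop between vowels /a/ and /u/, so it spirantizes to the fricative [s]. /wuzoteatukkeig/ → wuzoseasukkeig.
Rule 3 (intervocalic voicing): no segment meets the environment; /wuzoseasukkeig/ is unchanged.
Rule 4 (final devoicing): /g/ is a voiced stop in word-final position, so it devoices to [k]. /wuzoseasukkeig/ → wuzoseasukkeik.

wuzoseasukkeik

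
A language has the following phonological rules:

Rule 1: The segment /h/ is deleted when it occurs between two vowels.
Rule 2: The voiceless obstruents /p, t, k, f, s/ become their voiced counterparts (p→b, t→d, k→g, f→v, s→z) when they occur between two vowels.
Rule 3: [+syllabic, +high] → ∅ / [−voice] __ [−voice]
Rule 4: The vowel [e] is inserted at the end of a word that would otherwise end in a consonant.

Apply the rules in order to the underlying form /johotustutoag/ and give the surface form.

joodustudoage

Rule 1 (intervocalic h-deletion): /h/ occurs between vowels /o/ and /o/, so it deletes. /johotustutoag/ → jootustutoag.
Rule 2 (intervocalic voicing): /t/ is a voiceless obstruent between vowels /o/ and /u/, so it voices to [d]. /t/ is a voiceless obstruent between vowels /u/ and /o/, so it voices to [d]. /jootustutoag/ → joodustudoag.
Rule 3 (high vowel syncope): no segment meets the environment; /joodustudoag/ is unchanged.
Rule 4 (final e-epenthesis): the form ends in the consonant /g/, so [e] is inserted word-finally. /joodustudoag/ → joodustudoage.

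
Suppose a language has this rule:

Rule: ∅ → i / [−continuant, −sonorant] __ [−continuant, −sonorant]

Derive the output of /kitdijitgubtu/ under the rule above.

kitidijitigubitu

/t/ and /d/ form a stop–stop cluster, so [i] is inserted between them.
/t/ and /g/ form a stop–stop cluster, so [i] is inserted between them.
/b/ and /t/ form a stop–stop cluster, so [i] is inserted between them.
Surface form: [kitidijitigubitu].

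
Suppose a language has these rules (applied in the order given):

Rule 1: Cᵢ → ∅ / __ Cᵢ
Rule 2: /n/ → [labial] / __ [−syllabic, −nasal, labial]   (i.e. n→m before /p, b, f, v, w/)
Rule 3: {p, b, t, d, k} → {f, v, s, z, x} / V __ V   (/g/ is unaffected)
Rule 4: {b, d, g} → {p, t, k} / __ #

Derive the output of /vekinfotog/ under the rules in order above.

veximfosok

Rule 1 (degemination): no segment meets the environment; /vekinfotog/ is unchanged.
Rule 2 (nasal place assimilation): /n/ precedes the labial consonant /f/, so it assimilates in place to [m]. /vekinfotog/ → vekimfotog.
Rule 3 (intervocalic spirantization): /k/ is a stop between vowels /e/ and /i/, so it spirantizes to the fricative [x]. /t/ is a stop between vowels /o/ and /o/, so it spirantizes to the fricative [s]. /vekimfotog/ → veximfosog.
Rule 4 (final devoicing): /g/ is a voiced stop in word-final position, so it devoices to [k]. /veximfosog/ → veximfosok.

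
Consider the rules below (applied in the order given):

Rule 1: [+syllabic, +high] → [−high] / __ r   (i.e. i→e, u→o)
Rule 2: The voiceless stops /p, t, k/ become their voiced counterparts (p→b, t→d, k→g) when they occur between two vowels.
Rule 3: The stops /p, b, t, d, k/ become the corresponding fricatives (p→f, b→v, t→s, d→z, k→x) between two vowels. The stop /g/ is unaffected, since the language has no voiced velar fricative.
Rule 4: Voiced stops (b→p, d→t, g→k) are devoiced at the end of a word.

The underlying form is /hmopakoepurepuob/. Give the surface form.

hmovagoevorevuop

Rule 1 (pre-rhotic lowering): /u/ is a high vowel immediately before /r/, so it lowers to [o]. /hmopakoepurepuob/ → hmopakoeporepuob.
Rule 2 (intervocalic voicing): /p/ is a voiceless stop between vowels /o/ and /a/, so it voices to [b]. /k/ is a voiceless stop between vowels /a/ and /o/, so it voices to [g]. /p/ is a voiceless stop between vowels /e/ and /o/, so it voices to [b]. /p/ is a voiceless stop between vowels /e/ and /u/, so it voices to [b]. /hmopakoeporepuob/ → hmobagoeborebuob.
Rule 3 (intervocalic spirantization): /b/ is a stop between vowels /o/ and /a/, so it spirantizes to the fricative [v]. /b/ is a stop between vowels /e/ and /o/, so it spirantizes to the fricative [v]. /b/ is a stop between vowels /e/ and /u/, so it spirantizes to the fricative [v]. /hmobagoeborebuob/ → hmovagoevorevuob.
Rule 4 (final devoicing): /b/ is a voiced stop in word-final position, so it devoices to [p]. /hmovagoevorevuob/ → hmovagoevorevuop.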